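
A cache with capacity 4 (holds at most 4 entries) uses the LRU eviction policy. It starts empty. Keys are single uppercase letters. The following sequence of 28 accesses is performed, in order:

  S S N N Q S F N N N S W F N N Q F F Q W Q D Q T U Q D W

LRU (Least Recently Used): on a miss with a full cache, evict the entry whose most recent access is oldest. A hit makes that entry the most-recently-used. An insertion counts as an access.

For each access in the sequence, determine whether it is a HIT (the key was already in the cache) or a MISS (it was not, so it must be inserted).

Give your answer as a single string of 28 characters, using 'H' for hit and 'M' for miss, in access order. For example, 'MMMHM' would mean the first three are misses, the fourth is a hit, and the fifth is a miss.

Answer: MHMHMHMHHHHMHHHMHHHHHMHMMHHM

Derivation:
LRU simulation (capacity=4):
  1. access S: MISS. Cache (LRU->MRU): [S]
  2. access S: HIT. Cache (LRU->MRU): [S]
  3. access N: MISS. Cache (LRU->MRU): [S N]
  4. access N: HIT. Cache (LRU->MRU): [S N]
  5. access Q: MISS. Cache (LRU->MRU): [S N Q]
  6. access S: HIT. Cache (LRU->MRU): [N Q S]
  7. access F: MISS. Cache (LRU->MRU): [N Q S F]
  8. access N: HIT. Cache (LRU->MRU): [Q S F N]
  9. access N: HIT. Cache (LRU->MRU): [Q S F N]
  10. access N: HIT. Cache (LRU->MRU): [Q S F N]
  11. access S: HIT. Cache (LRU->MRU): [Q F N S]
  12. access W: MISS, evict Q. Cache (LRU->MRU): [F N S W]
  13. access F: HIT. Cache (LRU->MRU): [N S W F]
  14. access N: HIT. Cache (LRU->MRU): [S W F N]
  15. access N: HIT. Cache (LRU->MRU): [S W F N]
  16. access Q: MISS, evict S. Cache (LRU->MRU): [W F N Q]
  17. access F: HIT. Cache (LRU->MRU): [W N Q F]
  18. access F: HIT. Cache (LRU->MRU): [W N Q F]
  19. access Q: HIT. Cache (LRU->MRU): [W N F Q]
  20. access W: HIT. Cache (LRU->MRU): [N F Q W]
  21. access Q: HIT. Cache (LRU->MRU): [N F W Q]
  22. access D: MISS, evict N. Cache (LRU->MRU): [F W Q D]
  23. access Q: HIT. Cache (LRU->MRU): [F W D Q]
  24. access T: MISS, evict F. Cache (LRU->MRU): [W D Q T]
  25. access U: MISS, evict W. Cache (LRU->MRU): [D Q T U]
  26. access Q: HIT. Cache (LRU->MRU): [D T U Q]
  27. access D: HIT. Cache (LRU->MRU): [T U Q D]
  28. access W: MISS, evict T. Cache (LRU->MRU): [U Q D W]
Total: 18 hits, 10 misses, 6 evictions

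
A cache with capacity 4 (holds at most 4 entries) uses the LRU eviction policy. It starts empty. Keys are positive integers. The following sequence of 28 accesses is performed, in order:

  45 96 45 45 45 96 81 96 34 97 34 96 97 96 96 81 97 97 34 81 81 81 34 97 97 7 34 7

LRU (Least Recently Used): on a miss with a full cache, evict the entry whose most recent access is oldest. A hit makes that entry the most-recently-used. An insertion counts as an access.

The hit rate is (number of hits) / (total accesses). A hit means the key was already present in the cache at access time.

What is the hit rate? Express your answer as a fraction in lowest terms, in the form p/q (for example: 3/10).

Answer: 11/14

Derivation:
LRU simulation (capacity=4):
  1. access 45: MISS. Cache (LRU->MRU): [45]
  2. access 96: MISS. Cache (LRU->MRU): [45 96]
  3. access 45: HIT. Cache (LRU->MRU): [96 45]
  4. access 45: HIT. Cache (LRU->MRU): [96 45]
  5. access 45: HIT. Cache (LRU->MRU): [96 45]
  6. access 96: HIT. Cache (LRU->MRU): [45 96]
  7. access 81: MISS. Cache (LRU->MRU): [45 96 81]
  8. access 96: HIT. Cache (LRU->MRU): [45 81 96]
  9. access 34: MISS. Cache (LRU->MRU): [45 81 96 34]
  10. access 97: MISS, evict 45. Cache (LRU->MRU): [81 96 34 97]
  11. access 34: HIT. Cache (LRU->MRU): [81 96 97 34]
  12. access 96: HIT. Cache (LRU->MRU): [81 97 34 96]
  13. access 97: HIT. Cache (LRU->MRU): [81 34 96 97]
  14. access 96: HIT. Cache (LRU->MRU): [81 34 97 96]
  15. access 96: HIT. Cache (LRU->MRU): [81 34 97 96]
  16. access 81: HIT. Cache (LRU->MRU): [34 97 96 81]
  17. access 97: HIT. Cache (LRU->MRU): [34 96 81 97]
  18. access 97: HIT. Cache (LRU->MRU): [34 96 81 97]
  19. access 34: HIT. Cache (LRU->MRU): [96 81 97 34]
  20. access 81: HIT. Cache (LRU->MRU): [96 97 34 81]
  21. access 81: HIT. Cache (LRU->MRU): [96 97 34 81]
  22. access 81: HIT. Cache (LRU->MRU): [96 97 34 81]
  23. access 34: HIT. Cache (LRU->MRU): [96 97 81 34]
  24. access 97: HIT. Cache (LRU->MRU): [96 81 34 97]
  25. access 97: HIT. Cache (LRU->MRU): [96 81 34 97]
  26. access 7: MISS, evict 96. Cache (LRU->MRU): [81 34 97 7]
  27. access 34: HIT. Cache (LRU->MRU): [81 97 7 34]
  28. access 7: HIT. Cache (LRU->MRU): [81 97 34 7]
Total: 22 hits, 6 misses, 2 evictions

Hit rate = 22/28 = 11/14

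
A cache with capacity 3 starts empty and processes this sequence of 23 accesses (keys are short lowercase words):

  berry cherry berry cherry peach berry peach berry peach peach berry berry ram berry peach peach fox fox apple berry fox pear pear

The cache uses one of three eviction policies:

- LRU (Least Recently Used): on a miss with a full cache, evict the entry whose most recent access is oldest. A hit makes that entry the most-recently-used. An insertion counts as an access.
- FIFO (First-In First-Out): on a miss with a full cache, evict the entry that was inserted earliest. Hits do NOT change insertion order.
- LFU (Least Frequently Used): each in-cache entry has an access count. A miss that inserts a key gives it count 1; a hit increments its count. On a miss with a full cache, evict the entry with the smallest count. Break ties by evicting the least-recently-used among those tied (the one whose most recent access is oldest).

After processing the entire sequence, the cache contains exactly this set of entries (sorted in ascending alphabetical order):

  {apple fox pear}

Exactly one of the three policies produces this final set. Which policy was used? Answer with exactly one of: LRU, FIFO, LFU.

Simulating under each policy and comparing final sets:
  LRU: final set = {berry fox pear} -> differs
  FIFO: final set = {apple fox pear} -> MATCHES target
  LFU: final set = {berry peach pear} -> differs
Only FIFO produces the target set.

Answer: FIFO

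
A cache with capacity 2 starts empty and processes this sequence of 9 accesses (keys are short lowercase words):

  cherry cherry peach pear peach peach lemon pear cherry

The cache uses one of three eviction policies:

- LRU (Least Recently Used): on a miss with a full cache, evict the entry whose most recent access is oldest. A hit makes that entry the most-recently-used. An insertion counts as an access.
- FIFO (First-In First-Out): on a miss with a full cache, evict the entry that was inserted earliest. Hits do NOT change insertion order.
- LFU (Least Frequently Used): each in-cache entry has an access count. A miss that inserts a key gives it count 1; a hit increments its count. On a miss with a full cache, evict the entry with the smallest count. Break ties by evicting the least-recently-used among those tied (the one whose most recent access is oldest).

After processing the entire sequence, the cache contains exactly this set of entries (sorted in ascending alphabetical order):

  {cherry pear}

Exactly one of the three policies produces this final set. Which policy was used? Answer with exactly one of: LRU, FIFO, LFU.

Answer: LRU

Derivation:
Simulating under each policy and comparing final sets:
  LRU: final set = {cherry pear} -> MATCHES target
  FIFO: final set = {cherry lemon} -> differs
  LFU: final set = {cherry peach} -> differs
Only LRU produces the target set.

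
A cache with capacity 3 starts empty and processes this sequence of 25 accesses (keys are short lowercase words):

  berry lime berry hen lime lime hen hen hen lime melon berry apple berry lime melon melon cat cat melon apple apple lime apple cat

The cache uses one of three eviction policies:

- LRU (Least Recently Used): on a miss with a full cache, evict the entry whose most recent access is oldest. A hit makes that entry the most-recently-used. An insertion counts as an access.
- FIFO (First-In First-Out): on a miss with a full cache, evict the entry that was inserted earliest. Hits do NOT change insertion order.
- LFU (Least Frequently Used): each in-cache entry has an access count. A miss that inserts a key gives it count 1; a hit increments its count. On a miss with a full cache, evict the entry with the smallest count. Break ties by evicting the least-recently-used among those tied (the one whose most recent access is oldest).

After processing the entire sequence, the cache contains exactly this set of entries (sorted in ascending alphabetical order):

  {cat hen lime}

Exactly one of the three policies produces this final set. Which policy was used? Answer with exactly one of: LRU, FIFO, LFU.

Answer: LFU

Derivation:
Simulating under each policy and comparing final sets:
  LRU: final set = {apple cat lime} -> differs
  FIFO: final set = {apple cat lime} -> differs
  LFU: final set = {cat hen lime} -> MATCHES target
Only LFU produces the target set.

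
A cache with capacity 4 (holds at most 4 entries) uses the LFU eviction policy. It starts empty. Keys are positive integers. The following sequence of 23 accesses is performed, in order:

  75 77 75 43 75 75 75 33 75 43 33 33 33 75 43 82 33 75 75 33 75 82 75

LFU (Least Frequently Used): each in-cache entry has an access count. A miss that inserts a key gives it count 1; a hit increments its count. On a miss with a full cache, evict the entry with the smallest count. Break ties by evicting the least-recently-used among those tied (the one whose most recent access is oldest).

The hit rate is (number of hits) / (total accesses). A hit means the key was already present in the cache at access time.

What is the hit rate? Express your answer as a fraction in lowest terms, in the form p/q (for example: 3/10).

LFU simulation (capacity=4):
  1. access 75: MISS. Cache: [75(c=1)]
  2. access 77: MISS. Cache: [75(c=1) 77(c=1)]
  3. access 75: HIT, count now 2. Cache: [77(c=1) 75(c=2)]
  4. access 43: MISS. Cache: [77(c=1) 43(c=1) 75(c=2)]
  5. access 75: HIT, count now 3. Cache: [77(c=1) 43(c=1) 75(c=3)]
  6. access 75: HIT, count now 4. Cache: [77(c=1) 43(c=1) 75(c=4)]
  7. access 75: HIT, count now 5. Cache: [77(c=1) 43(c=1) 75(c=5)]
  8. access 33: MISS. Cache: [77(c=1) 43(c=1) 33(c=1) 75(c=5)]
  9. access 75: HIT, count now 6. Cache: [77(c=1) 43(c=1) 33(c=1) 75(c=6)]
  10. access 43: HIT, count now 2. Cache: [77(c=1) 33(c=1) 43(c=2) 75(c=6)]
  11. access 33: HIT, count now 2. Cache: [77(c=1) 43(c=2) 33(c=2) 75(c=6)]
  12. access 33: HIT, count now 3. Cache: [77(c=1) 43(c=2) 33(c=3) 75(c=6)]
  13. access 33: HIT, count now 4. Cache: [77(c=1) 43(c=2) 33(c=4) 75(c=6)]
  14. access 75: HIT, count now 7. Cache: [77(c=1) 43(c=2) 33(c=4) 75(c=7)]
  15. access 43: HIT, count now 3. Cache: [77(c=1) 43(c=3) 33(c=4) 75(c=7)]
  16. access 82: MISS, evict 77(c=1). Cache: [82(c=1) 43(c=3) 33(c=4) 75(c=7)]
  17. access 33: HIT, count now 5. Cache: [82(c=1) 43(c=3) 33(c=5) 75(c=7)]
  18. access 75: HIT, count now 8. Cache: [82(c=1) 43(c=3) 33(c=5) 75(c=8)]
  19. access 75: HIT, count now 9. Cache: [82(c=1) 43(c=3) 33(c=5) 75(c=9)]
  20. access 33: HIT, count now 6. Cache: [82(c=1) 43(c=3) 33(c=6) 75(c=9)]
  21. access 75: HIT, count now 10. Cache: [82(c=1) 43(c=3) 33(c=6) 75(c=10)]
  22. access 82: HIT, count now 2. Cache: [82(c=2) 43(c=3) 33(c=6) 75(c=10)]
  23. access 75: HIT, count now 11. Cache: [82(c=2) 43(c=3) 33(c=6) 75(c=11)]
Total: 18 hits, 5 misses, 1 evictions

Hit rate = 18/23

Answer: 18/23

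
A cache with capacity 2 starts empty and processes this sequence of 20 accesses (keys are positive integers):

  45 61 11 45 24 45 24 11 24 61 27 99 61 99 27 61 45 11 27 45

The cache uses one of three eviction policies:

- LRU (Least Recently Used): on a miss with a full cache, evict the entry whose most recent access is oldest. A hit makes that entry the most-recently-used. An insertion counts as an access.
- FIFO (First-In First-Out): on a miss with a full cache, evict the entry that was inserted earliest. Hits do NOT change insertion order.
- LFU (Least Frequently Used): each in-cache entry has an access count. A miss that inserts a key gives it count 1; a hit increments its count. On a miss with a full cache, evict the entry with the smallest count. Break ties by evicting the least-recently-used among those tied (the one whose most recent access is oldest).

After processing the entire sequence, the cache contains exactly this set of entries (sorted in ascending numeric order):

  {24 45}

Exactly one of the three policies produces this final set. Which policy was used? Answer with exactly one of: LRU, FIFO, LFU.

Answer: LFU

Derivation:
Simulating under each policy and comparing final sets:
  LRU: final set = {27 45} -> differs
  FIFO: final set = {27 45} -> differs
  LFU: final set = {24 45} -> MATCHES target
Only LFU produces the target set.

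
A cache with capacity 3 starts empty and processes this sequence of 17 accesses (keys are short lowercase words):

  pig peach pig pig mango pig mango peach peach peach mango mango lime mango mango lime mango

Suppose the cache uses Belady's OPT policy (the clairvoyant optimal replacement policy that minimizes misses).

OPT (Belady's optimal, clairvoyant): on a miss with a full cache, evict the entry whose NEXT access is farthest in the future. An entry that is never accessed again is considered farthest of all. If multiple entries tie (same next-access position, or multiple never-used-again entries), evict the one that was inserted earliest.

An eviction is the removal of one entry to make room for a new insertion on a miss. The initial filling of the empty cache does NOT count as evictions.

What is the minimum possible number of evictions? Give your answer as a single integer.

Answer: 1

Derivation:
OPT (Belady) simulation (capacity=3):
  1. access pig: MISS. Cache: [pig]
  2. access peach: MISS. Cache: [pig peach]
  3. access pig: HIT. Next use of pig: step 4. Cache: [pig peach]
  4. access pig: HIT. Next use of pig: step 6. Cache: [pig peach]
  5. access mango: MISS. Cache: [pig peach mango]
  6. access pig: HIT. Next use of pig: never. Cache: [pig peach mango]
  7. access mango: HIT. Next use of mango: step 11. Cache: [pig peach mango]
  8. access peach: HIT. Next use of peach: step 9. Cache: [pig peach mango]
  9. access peach: HIT. Next use of peach: step 10. Cache: [pig peach mango]
  10. access peach: HIT. Next use of peach: never. Cache: [pig peach mango]
  11. access mango: HIT. Next use of mango: step 12. Cache: [pig peach mango]
  12. access mango: HIT. Next use of mango: step 14. Cache: [pig peach mango]
  13. access lime: MISS, evict pig (next use: never). Cache: [peach mango lime]
  14. access mango: HIT. Next use of mango: step 15. Cache: [peach mango lime]
  15. access mango: HIT. Next use of mango: step 17. Cache: [peach mango lime]
  16. access lime: HIT. Next use of lime: never. Cache: [peach mango lime]
  17. access mango: HIT. Next use of mango: never. Cache: [peach mango lime]
Total: 13 hits, 4 misses, 1 evictions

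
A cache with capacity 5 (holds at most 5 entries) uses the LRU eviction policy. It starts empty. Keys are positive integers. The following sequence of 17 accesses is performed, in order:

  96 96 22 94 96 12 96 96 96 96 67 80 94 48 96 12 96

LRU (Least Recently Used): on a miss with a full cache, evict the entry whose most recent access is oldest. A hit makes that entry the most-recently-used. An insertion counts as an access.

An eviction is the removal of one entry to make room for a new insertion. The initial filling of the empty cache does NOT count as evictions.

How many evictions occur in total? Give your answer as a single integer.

Answer: 3

Derivation:
LRU simulation (capacity=5):
  1. access 96: MISS. Cache (LRU->MRU): [96]
  2. access 96: HIT. Cache (LRU->MRU): [96]
  3. access 22: MISS. Cache (LRU->MRU): [96 22]
  4. access 94: MISS. Cache (LRU->MRU): [96 22 94]
  5. access 96: HIT. Cache (LRU->MRU): [22 94 96]
  6. access 12: MISS. Cache (LRU->MRU): [22 94 96 12]
  7. access 96: HIT. Cache (LRU->MRU): [22 94 12 96]
  8. access 96: HIT. Cache (LRU->MRU): [22 94 12 96]
  9. access 96: HIT. Cache (LRU->MRU): [22 94 12 96]
  10. access 96: HIT. Cache (LRU->MRU): [22 94 12 96]
  11. access 67: MISS. Cache (LRU->MRU): [22 94 12 96 67]
  12. access 80: MISS, evict 22. Cache (LRU->MRU): [94 12 96 67 80]
  13. access 94: HIT. Cache (LRU->MRU): [12 96 67 80 94]
  14. access 48: MISS, evict 12. Cache (LRU->MRU): [96 67 80 94 48]
  15. access 96: HIT. Cache (LRU->MRU): [67 80 94 48 96]
  16. access 12: MISS, evict 67. Cache (LRU->MRU): [80 94 48 96 12]
  17. access 96: HIT. Cache (LRU->MRU): [80 94 48 12 96]
Total: 9 hits, 8 misses, 3 evictions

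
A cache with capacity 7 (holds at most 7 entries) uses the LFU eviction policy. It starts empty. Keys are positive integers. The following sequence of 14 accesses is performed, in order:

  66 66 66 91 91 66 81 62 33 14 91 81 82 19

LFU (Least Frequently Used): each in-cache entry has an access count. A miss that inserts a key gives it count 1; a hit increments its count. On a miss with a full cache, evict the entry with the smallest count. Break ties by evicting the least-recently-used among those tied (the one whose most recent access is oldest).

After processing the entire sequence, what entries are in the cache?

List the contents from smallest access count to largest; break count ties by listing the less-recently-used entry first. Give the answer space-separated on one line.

Answer: 33 14 82 19 81 91 66

Derivation:
LFU simulation (capacity=7):
  1. access 66: MISS. Cache: [66(c=1)]
  2. access 66: HIT, count now 2. Cache: [66(c=2)]
  3. access 66: HIT, count now 3. Cache: [66(c=3)]
  4. access 91: MISS. Cache: [91(c=1) 66(c=3)]
  5. access 91: HIT, count now 2. Cache: [91(c=2) 66(c=3)]
  6. access 66: HIT, count now 4. Cache: [91(c=2) 66(c=4)]
  7. access 81: MISS. Cache: [81(c=1) 91(c=2) 66(c=4)]
  8. access 62: MISS. Cache: [81(c=1) 62(c=1) 91(c=2) 66(c=4)]
  9. access 33: MISS. Cache: [81(c=1) 62(c=1) 33(c=1) 91(c=2) 66(c=4)]
  10. access 14: MISS. Cache: [81(c=1) 62(c=1) 33(c=1) 14(c=1) 91(c=2) 66(c=4)]
  11. access 91: HIT, count now 3. Cache: [81(c=1) 62(c=1) 33(c=1) 14(c=1) 91(c=3) 66(c=4)]
  12. access 81: HIT, count now 2. Cache: [62(c=1) 33(c=1) 14(c=1) 81(c=2) 91(c=3) 66(c=4)]
  13. access 82: MISS. Cache: [62(c=1) 33(c=1) 14(c=1) 82(c=1) 81(c=2) 91(c=3) 66(c=4)]
  14. access 19: MISS, evict 62(c=1). Cache: [33(c=1) 14(c=1) 82(c=1) 19(c=1) 81(c=2) 91(c=3) 66(c=4)]
Total: 6 hits, 8 misses, 1 evictions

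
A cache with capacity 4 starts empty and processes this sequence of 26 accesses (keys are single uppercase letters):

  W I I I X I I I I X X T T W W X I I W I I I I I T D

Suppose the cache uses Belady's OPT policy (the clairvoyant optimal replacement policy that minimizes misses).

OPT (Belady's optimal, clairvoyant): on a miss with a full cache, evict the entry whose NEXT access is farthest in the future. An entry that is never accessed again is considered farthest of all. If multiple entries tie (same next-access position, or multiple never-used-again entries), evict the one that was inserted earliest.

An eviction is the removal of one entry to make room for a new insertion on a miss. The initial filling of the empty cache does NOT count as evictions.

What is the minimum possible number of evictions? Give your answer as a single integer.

OPT (Belady) simulation (capacity=4):
  1. access W: MISS. Cache: [W]
  2. access I: MISS. Cache: [W I]
  3. access I: HIT. Next use of I: step 4. Cache: [W I]
  4. access I: HIT. Next use of I: step 6. Cache: [W I]
  5. access X: MISS. Cache: [W I X]
  6. access I: HIT. Next use of I: step 7. Cache: [W I X]
  7. access I: HIT. Next use of I: step 8. Cache: [W I X]
  8. access I: HIT. Next use of I: step 9. Cache: [W I X]
  9. access I: HIT. Next use of I: step 17. Cache: [W I X]
  10. access X: HIT. Next use of X: step 11. Cache: [W I X]
  11. access X: HIT. Next use of X: step 16. Cache: [W I X]
  12. access T: MISS. Cache: [W I X T]
  13. access T: HIT. Next use of T: step 25. Cache: [W I X T]
  14. access W: HIT. Next use of W: step 15. Cache: [W I X T]
  15. access W: HIT. Next use of W: step 19. Cache: [W I X T]
  16. access X: HIT. Next use of X: never. Cache: [W I X T]
  17. access I: HIT. Next use of I: step 18. Cache: [W I X T]
  18. access I: HIT. Next use of I: step 20. Cache: [W I X T]
  19. access W: HIT. Next use of W: never. Cache: [W I X T]
  20. access I: HIT. Next use of I: step 21. Cache: [W I X T]
  21. access I: HIT. Next use of I: step 22. Cache: [W I X T]
  22. access I: HIT. Next use of I: step 23. Cache: [W I X T]
  23. access I: HIT. Next use of I: step 24. Cache: [W I X T]
  24. access I: HIT. Next use of I: never. Cache: [W I X T]
  25. access T: HIT. Next use of T: never. Cache: [W I X T]
  26. access D: MISS, evict W (next use: never). Cache: [I X T D]
Total: 21 hits, 5 misses, 1 evictions

Answer: 1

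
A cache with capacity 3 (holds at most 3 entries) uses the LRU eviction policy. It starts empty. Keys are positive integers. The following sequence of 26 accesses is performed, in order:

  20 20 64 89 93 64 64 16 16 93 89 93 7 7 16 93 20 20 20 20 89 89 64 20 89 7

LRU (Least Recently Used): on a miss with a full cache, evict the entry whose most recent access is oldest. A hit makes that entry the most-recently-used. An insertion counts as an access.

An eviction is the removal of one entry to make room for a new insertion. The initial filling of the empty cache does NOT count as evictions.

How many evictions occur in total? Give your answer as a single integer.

LRU simulation (capacity=3):
  1. access 20: MISS. Cache (LRU->MRU): [20]
  2. access 20: HIT. Cache (LRU->MRU): [20]
  3. access 64: MISS. Cache (LRU->MRU): [20 64]
  4. access 89: MISS. Cache (LRU->MRU): [20 64 89]
  5. access 93: MISS, evict 20. Cache (LRU->MRU): [64 89 93]
  6. access 64: HIT. Cache (LRU->MRU): [89 93 64]
  7. access 64: HIT. Cache (LRU->MRU): [89 93 64]
  8. access 16: MISS, evict 89. Cache (LRU->MRU): [93 64 16]
  9. access 16: HIT. Cache (LRU->MRU): [93 64 16]
  10. access 93: HIT. Cache (LRU->MRU): [64 16 93]
  11. access 89: MISS, evict 64. Cache (LRU->MRU): [16 93 89]
  12. access 93: HIT. Cache (LRU->MRU): [16 89 93]
  13. access 7: MISS, evict 16. Cache (LRU->MRU): [89 93 7]
  14. access 7: HIT. Cache (LRU->MRU): [89 93 7]
  15. access 16: MISS, evict 89. Cache (LRU->MRU): [93 7 16]
  16. access 93: HIT. Cache (LRU->MRU): [7 16 93]
  17. access 20: MISS, evict 7. Cache (LRU->MRU): [16 93 20]
  18. access 20: HIT. Cache (LRU->MRU): [16 93 20]
  19. access 20: HIT. Cache (LRU->MRU): [16 93 20]
  20. access 20: HIT. Cache (LRU->MRU): [16 93 20]
  21. access 89: MISS, evict 16. Cache (LRU->MRU): [93 20 89]
  22. access 89: HIT. Cache (LRU->MRU): [93 20 89]
  23. access 64: MISS, evict 93. Cache (LRU->MRU): [20 89 64]
  24. access 20: HIT. Cache (LRU->MRU): [89 64 20]
  25. access 89: HIT. Cache (LRU->MRU): [64 20 89]
  26. access 7: MISS, evict 64. Cache (LRU->MRU): [20 89 7]
Total: 14 hits, 12 misses, 9 evictions

Answer: 9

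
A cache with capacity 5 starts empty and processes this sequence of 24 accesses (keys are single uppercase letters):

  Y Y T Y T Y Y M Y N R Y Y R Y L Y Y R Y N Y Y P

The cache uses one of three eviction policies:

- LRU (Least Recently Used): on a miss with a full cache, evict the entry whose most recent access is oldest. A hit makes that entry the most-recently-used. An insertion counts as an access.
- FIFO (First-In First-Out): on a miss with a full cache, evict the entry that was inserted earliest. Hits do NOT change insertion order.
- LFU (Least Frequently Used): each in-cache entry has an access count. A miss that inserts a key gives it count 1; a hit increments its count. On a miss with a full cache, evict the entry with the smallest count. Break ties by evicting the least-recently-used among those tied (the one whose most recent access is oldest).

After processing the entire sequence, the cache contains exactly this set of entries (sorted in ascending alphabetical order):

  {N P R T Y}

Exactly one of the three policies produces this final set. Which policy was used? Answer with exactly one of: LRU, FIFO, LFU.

Answer: LFU

Derivation:
Simulating under each policy and comparing final sets:
  LRU: final set = {L N P R Y} -> differs
  FIFO: final set = {L N P R Y} -> differs
  LFU: final set = {N P R T Y} -> MATCHES target
Only LFU produces the target set.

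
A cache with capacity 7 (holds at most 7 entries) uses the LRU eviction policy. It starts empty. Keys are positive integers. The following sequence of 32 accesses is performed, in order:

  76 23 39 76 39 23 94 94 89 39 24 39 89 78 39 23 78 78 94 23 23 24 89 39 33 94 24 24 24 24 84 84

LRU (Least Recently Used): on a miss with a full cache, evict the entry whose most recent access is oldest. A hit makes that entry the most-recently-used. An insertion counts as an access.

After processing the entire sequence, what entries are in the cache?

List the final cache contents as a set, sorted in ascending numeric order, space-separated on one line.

Answer: 23 24 33 39 84 89 94

Derivation:
LRU simulation (capacity=7):
  1. access 76: MISS. Cache (LRU->MRU): [76]
  2. access 23: MISS. Cache (LRU->MRU): [76 23]
  3. access 39: MISS. Cache (LRU->MRU): [76 23 39]
  4. access 76: HIT. Cache (LRU->MRU): [23 39 76]
  5. access 39: HIT. Cache (LRU->MRU): [23 76 39]
  6. access 23: HIT. Cache (LRU->MRU): [76 39 23]
  7. access 94: MISS. Cache (LRU->MRU): [76 39 23 94]
  8. access 94: HIT. Cache (LRU->MRU): [76 39 23 94]
  9. access 89: MISS. Cache (LRU->MRU): [76 39 23 94 89]
  10. access 39: HIT. Cache (LRU->MRU): [76 23 94 89 39]
  11. access 24: MISS. Cache (LRU->MRU): [76 23 94 89 39 24]
  12. access 39: HIT. Cache (LRU->MRU): [76 23 94 89 24 39]
  13. access 89: HIT. Cache (LRU->MRU): [76 23 94 24 39 89]
  14. access 78: MISS. Cache (LRU->MRU): [76 23 94 24 39 89 78]
  15. access 39: HIT. Cache (LRU->MRU): [76 23 94 24 89 78 39]
  16. access 23: HIT. Cache (LRU->MRU): [76 94 24 89 78 39 23]
  17. access 78: HIT. Cache (LRU->MRU): [76 94 24 89 39 23 78]
  18. access 78: HIT. Cache (LRU->MRU): [76 94 24 89 39 23 78]
  19. access 94: HIT. Cache (LRU->MRU): [76 24 89 39 23 78 94]
  20. access 23: HIT. Cache (LRU->MRU): [76 24 89 39 78 94 23]
  21. access 23: HIT. Cache (LRU->MRU): [76 24 89 39 78 94 23]
  22. access 24: HIT. Cache (LRU->MRU): [76 89 39 78 94 23 24]
  23. access 89: HIT. Cache (LRU->MRU): [76 39 78 94 23 24 89]
  24. access 39: HIT. Cache (LRU->MRU): [76 78 94 23 24 89 39]
  25. access 33: MISS, evict 76. Cache (LRU->MRU): [78 94 23 24 89 39 33]
  26. access 94: HIT. Cache (LRU->MRU): [78 23 24 89 39 33 94]
  27. access 24: HIT. Cache (LRU->MRU): [78 23 89 39 33 94 24]
  28. access 24: HIT. Cache (LRU->MRU): [78 23 89 39 33 94 24]
  29. access 24: HIT. Cache (LRU->MRU): [78 23 89 39 33 94 24]
  30. access 24: HIT. Cache (LRU->MRU): [78 23 89 39 33 94 24]
  31. access 84: MISS, evict 78. Cache (LRU->MRU): [23 89 39 33 94 24 84]
  32. access 84: HIT. Cache (LRU->MRU): [23 89 39 33 94 24 84]
Total: 23 hits, 9 misses, 2 evictions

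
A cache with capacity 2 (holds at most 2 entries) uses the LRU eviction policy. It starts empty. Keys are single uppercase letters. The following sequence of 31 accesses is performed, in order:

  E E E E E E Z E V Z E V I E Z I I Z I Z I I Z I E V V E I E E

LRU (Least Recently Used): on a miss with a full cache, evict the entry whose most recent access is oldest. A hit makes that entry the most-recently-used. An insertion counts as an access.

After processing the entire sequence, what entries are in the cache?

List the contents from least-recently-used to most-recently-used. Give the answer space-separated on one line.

LRU simulation (capacity=2):
  1. access E: MISS. Cache (LRU->MRU): [E]
  2. access E: HIT. Cache (LRU->MRU): [E]
  3. access E: HIT. Cache (LRU->MRU): [E]
  4. access E: HIT. Cache (LRU->MRU): [E]
  5. access E: HIT. Cache (LRU->MRU): [E]
  6. access E: HIT. Cache (LRU->MRU): [E]
  7. access Z: MISS. Cache (LRU->MRU): [E Z]
  8. access E: HIT. Cache (LRU->MRU): [Z E]
  9. access V: MISS, evict Z. Cache (LRU->MRU): [E V]
  10. access Z: MISS, evict E. Cache (LRU->MRU): [V Z]
  11. access E: MISS, evict V. Cache (LRU->MRU): [Z E]
  12. access V: MISS, evict Z. Cache (LRU->MRU): [E V]
  13. access I: MISS, evict E. Cache (LRU->MRU): [V I]
  14. access E: MISS, evict V. Cache (LRU->MRU): [I E]
  15. access Z: MISS, evict I. Cache (LRU->MRU): [E Z]
  16. access I: MISS, evict E. Cache (LRU->MRU): [Z I]
  17. access I: HIT. Cache (LRU->MRU): [Z I]
  18. access Z: HIT. Cache (LRU->MRU): [I Z]
  19. access I: HIT. Cache (LRU->MRU): [Z I]
  20. access Z: HIT. Cache (LRU->MRU): [I Z]
  21. access I: HIT. Cache (LRU->MRU): [Z I]
  22. access I: HIT. Cache (LRU->MRU): [Z I]
  23. access Z: HIT. Cache (LRU->MRU): [I Z]
  24. access I: HIT. Cache (LRU->MRU): [Z I]
  25. access E: MISS, evict Z. Cache (LRU->MRU): [I E]
  26. access V: MISS, evict I. Cache (LRU->MRU): [E V]
  27. access V: HIT. Cache (LRU->MRU): [E V]
  28. access E: HIT. Cache (LRU->MRU): [V E]
  29. access I: MISS, evict V. Cache (LRU->MRU): [E I]
  30. access E: HIT. Cache (LRU->MRU): [I E]
  31. access E: HIT. Cache (LRU->MRU): [I E]
Total: 18 hits, 13 misses, 11 evictions

Answer: I E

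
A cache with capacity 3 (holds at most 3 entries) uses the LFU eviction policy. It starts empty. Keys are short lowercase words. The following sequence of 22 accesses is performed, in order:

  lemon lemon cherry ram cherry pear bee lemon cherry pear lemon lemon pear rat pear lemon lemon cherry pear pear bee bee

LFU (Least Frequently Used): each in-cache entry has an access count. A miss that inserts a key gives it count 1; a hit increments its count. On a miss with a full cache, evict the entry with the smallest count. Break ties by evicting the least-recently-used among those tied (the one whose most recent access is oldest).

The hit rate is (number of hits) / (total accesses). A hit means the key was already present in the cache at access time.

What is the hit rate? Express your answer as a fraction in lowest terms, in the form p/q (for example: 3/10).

LFU simulation (capacity=3):
  1. access lemon: MISS. Cache: [lemon(c=1)]
  2. access lemon: HIT, count now 2. Cache: [lemon(c=2)]
  3. access cherry: MISS. Cache: [cherry(c=1) lemon(c=2)]
  4. access ram: MISS. Cache: [cherry(c=1) ram(c=1) lemon(c=2)]
  5. access cherry: HIT, count now 2. Cache: [ram(c=1) lemon(c=2) cherry(c=2)]
  6. access pear: MISS, evict ram(c=1). Cache: [pear(c=1) lemon(c=2) cherry(c=2)]
  7. access bee: MISS, evict pear(c=1). Cache: [bee(c=1) lemon(c=2) cherry(c=2)]
  8. access lemon: HIT, count now 3. Cache: [bee(c=1) cherry(c=2) lemon(c=3)]
  9. access cherry: HIT, count now 3. Cache: [bee(c=1) lemon(c=3) cherry(c=3)]
  10. access pear: MISS, evict bee(c=1). Cache: [pear(c=1) lemon(c=3) cherry(c=3)]
  11. access lemon: HIT, count now 4. Cache: [pear(c=1) cherry(c=3) lemon(c=4)]
  12. access lemon: HIT, count now 5. Cache: [pear(c=1) cherry(c=3) lemon(c=5)]
  13. access pear: HIT, count now 2. Cache: [pear(c=2) cherry(c=3) lemon(c=5)]
  14. access rat: MISS, evict pear(c=2). Cache: [rat(c=1) cherry(c=3) lemon(c=5)]
  15. access pear: MISS, evict rat(c=1). Cache: [pear(c=1) cherry(c=3) lemon(c=5)]
  16. access lemon: HIT, count now 6. Cache: [pear(c=1) cherry(c=3) lemon(c=6)]
  17. access lemon: HIT, count now 7. Cache: [pear(c=1) cherry(c=3) lemon(c=7)]
  18. access cherry: HIT, count now 4. Cache: [pear(c=1) cherry(c=4) lemon(c=7)]
  19. access pear: HIT, count now 2. Cache: [pear(c=2) cherry(c=4) lemon(c=7)]
  20. access pear: HIT, count now 3. Cache: [pear(c=3) cherry(c=4) lemon(c=7)]
  21. access bee: MISS, evict pear(c=3). Cache: [bee(c=1) cherry(c=4) lemon(c=7)]
  22. access bee: HIT, count now 2. Cache: [bee(c=2) cherry(c=4) lemon(c=7)]
Total: 13 hits, 9 misses, 6 evictions

Hit rate = 13/22

Answer: 13/22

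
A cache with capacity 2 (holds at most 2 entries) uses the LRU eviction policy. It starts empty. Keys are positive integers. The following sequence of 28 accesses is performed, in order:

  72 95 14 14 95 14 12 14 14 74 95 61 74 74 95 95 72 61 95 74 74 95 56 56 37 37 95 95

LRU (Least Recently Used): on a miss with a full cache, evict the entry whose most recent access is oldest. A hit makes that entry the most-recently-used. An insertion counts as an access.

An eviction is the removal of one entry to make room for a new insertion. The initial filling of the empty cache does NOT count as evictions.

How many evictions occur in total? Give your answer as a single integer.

LRU simulation (capacity=2):
  1. access 72: MISS. Cache (LRU->MRU): [72]
  2. access 95: MISS. Cache (LRU->MRU): [72 95]
  3. access 14: MISS, evict 72. Cache (LRU->MRU): [95 14]
  4. access 14: HIT. Cache (LRU->MRU): [95 14]
  5. access 95: HIT. Cache (LRU->MRU): [14 95]
  6. access 14: HIT. Cache (LRU->MRU): [95 14]
  7. access 12: MISS, evict 95. Cache (LRU->MRU): [14 12]
  8. access 14: HIT. Cache (LRU->MRU): [12 14]
  9. access 14: HIT. Cache (LRU->MRU): [12 14]
  10. access 74: MISS, evict 12. Cache (LRU->MRU): [14 74]
  11. access 95: MISS, evict 14. Cache (LRU->MRU): [74 95]
  12. access 61: MISS, evict 74. Cache (LRU->MRU): [95 61]
  13. access 74: MISS, evict 95. Cache (LRU->MRU): [61 74]
  14. access 74: HIT. Cache (LRU->MRU): [61 74]
  15. access 95: MISS, evict 61. Cache (LRU->MRU): [74 95]
  16. access 95: HIT. Cache (LRU->MRU): [74 95]
  17. access 72: MISS, evict 74. Cache (LRU->MRU): [95 72]
  18. access 61: MISS, evict 95. Cache (LRU->MRU): [72 61]
  19. access 95: MISS, evict 72. Cache (LRU->MRU): [61 95]
  20. access 74: MISS, evict 61. Cache (LRU->MRU): [95 74]
  21. access 74: HIT. Cache (LRU->MRU): [95 74]
  22. access 95: HIT. Cache (LRU->MRU): [74 95]
  23. access 56: MISS, evict 74. Cache (LRU->MRU): [95 56]
  24. access 56: HIT. Cache (LRU->MRU): [95 56]
  25. access 37: MISS, evict 95. Cache (LRU->MRU): [56 37]
  26. access 37: HIT. Cache (LRU->MRU): [56 37]
  27. access 95: MISS, evict 56. Cache (LRU->MRU): [37 95]
  28. access 95: HIT. Cache (LRU->MRU): [37 95]
Total: 12 hits, 16 misses, 14 evictions

Answer: 14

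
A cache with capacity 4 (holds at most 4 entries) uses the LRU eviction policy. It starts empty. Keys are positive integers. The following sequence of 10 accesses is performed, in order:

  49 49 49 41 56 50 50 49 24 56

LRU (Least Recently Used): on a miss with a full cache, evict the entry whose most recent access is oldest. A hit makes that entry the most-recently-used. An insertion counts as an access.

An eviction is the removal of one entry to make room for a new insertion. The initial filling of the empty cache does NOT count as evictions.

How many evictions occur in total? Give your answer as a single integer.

Answer: 1

Derivation:
LRU simulation (capacity=4):
  1. access 49: MISS. Cache (LRU->MRU): [49]
  2. access 49: HIT. Cache (LRU->MRU): [49]
  3. access 49: HIT. Cache (LRU->MRU): [49]
  4. access 41: MISS. Cache (LRU->MRU): [49 41]
  5. access 56: MISS. Cache (LRU->MRU): [49 41 56]
  6. access 50: MISS. Cache (LRU->MRU): [49 41 56 50]
  7. access 50: HIT. Cache (LRU->MRU): [49 41 56 50]
  8. access 49: HIT. Cache (LRU->MRU): [41 56 50 49]
  9. access 24: MISS, evict 41. Cache (LRU->MRU): [56 50 49 24]
  10. access 56: HIT. Cache (LRU->MRU): [50 49 24 56]
Total: 5 hits, 5 misses, 1 evictions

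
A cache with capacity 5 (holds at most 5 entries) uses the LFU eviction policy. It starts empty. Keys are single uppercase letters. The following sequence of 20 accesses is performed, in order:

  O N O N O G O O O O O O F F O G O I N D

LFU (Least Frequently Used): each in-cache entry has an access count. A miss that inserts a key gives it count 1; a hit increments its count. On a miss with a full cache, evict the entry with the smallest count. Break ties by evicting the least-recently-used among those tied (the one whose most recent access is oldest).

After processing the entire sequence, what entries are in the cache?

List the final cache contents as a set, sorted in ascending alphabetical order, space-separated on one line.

LFU simulation (capacity=5):
  1. access O: MISS. Cache: [O(c=1)]
  2. access N: MISS. Cache: [O(c=1) N(c=1)]
  3. access O: HIT, count now 2. Cache: [N(c=1) O(c=2)]
  4. access N: HIT, count now 2. Cache: [O(c=2) N(c=2)]
  5. access O: HIT, count now 3. Cache: [N(c=2) O(c=3)]
  6. access G: MISS. Cache: [G(c=1) N(c=2) O(c=3)]
  7. access O: HIT, count now 4. Cache: [G(c=1) N(c=2) O(c=4)]
  8. access O: HIT, count now 5. Cache: [G(c=1) N(c=2) O(c=5)]
  9. access O: HIT, count now 6. Cache: [G(c=1) N(c=2) O(c=6)]
  10. access O: HIT, count now 7. Cache: [G(c=1) N(c=2) O(c=7)]
  11. access O: HIT, count now 8. Cache: [G(c=1) N(c=2) O(c=8)]
  12. access O: HIT, count now 9. Cache: [G(c=1) N(c=2) O(c=9)]
  13. access F: MISS. Cache: [G(c=1) F(c=1) N(c=2) O(c=9)]
  14. access F: HIT, count now 2. Cache: [G(c=1) N(c=2) F(c=2) O(c=9)]
  15. access O: HIT, count now 10. Cache: [G(c=1) N(c=2) F(c=2) O(c=10)]
  16. access G: HIT, count now 2. Cache: [N(c=2) F(c=2) G(c=2) O(c=10)]
  17. access O: HIT, count now 11. Cache: [N(c=2) F(c=2) G(c=2) O(c=11)]
  18. access I: MISS. Cache: [I(c=1) N(c=2) F(c=2) G(c=2) O(c=11)]
  19. access N: HIT, count now 3. Cache: [I(c=1) F(c=2) G(c=2) N(c=3) O(c=11)]
  20. access D: MISS, evict I(c=1). Cache: [D(c=1) F(c=2) G(c=2) N(c=3) O(c=11)]
Total: 14 hits, 6 misses, 1 evictions

Answer: D F G N O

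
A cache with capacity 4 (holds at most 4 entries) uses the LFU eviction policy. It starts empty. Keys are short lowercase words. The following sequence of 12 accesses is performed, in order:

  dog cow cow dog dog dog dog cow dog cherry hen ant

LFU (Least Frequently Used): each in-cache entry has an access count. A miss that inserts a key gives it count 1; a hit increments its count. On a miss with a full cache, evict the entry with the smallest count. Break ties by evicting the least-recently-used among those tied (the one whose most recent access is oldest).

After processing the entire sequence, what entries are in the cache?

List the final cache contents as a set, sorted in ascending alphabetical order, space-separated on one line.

LFU simulation (capacity=4):
  1. access dog: MISS. Cache: [dog(c=1)]
  2. access cow: MISS. Cache: [dog(c=1) cow(c=1)]
  3. access cow: HIT, count now 2. Cache: [dog(c=1) cow(c=2)]
  4. access dog: HIT, count now 2. Cache: [cow(c=2) dog(c=2)]
  5. access dog: HIT, count now 3. Cache: [cow(c=2) dog(c=3)]
  6. access dog: HIT, count now 4. Cache: [cow(c=2) dog(c=4)]
  7. access dog: HIT, count now 5. Cache: [cow(c=2) dog(c=5)]
  8. access cow: HIT, count now 3. Cache: [cow(c=3) dog(c=5)]
  9. access dog: HIT, count now 6. Cache: [cow(c=3) dog(c=6)]
  10. access cherry: MISS. Cache: [cherry(c=1) cow(c=3) dog(c=6)]
  11. access hen: MISS. Cache: [cherry(c=1) hen(c=1) cow(c=3) dog(c=6)]
  12. access ant: MISS, evict cherry(c=1). Cache: [hen(c=1) ant(c=1) cow(c=3) dog(c=6)]
Total: 7 hits, 5 misses, 1 evictions

Answer: ant cow dog hen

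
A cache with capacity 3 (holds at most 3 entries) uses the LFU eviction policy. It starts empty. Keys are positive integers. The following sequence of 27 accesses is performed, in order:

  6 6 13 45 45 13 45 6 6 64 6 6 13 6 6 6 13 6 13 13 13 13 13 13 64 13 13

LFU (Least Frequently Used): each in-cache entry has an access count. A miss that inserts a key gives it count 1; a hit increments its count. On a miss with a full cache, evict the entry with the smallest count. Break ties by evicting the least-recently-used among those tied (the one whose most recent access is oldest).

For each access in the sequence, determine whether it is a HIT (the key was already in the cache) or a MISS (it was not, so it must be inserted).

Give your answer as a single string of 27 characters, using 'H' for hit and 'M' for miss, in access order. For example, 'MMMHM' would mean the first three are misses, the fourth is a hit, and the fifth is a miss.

LFU simulation (capacity=3):
  1. access 6: MISS. Cache: [6(c=1)]
  2. access 6: HIT, count now 2. Cache: [6(c=2)]
  3. access 13: MISS. Cache: [13(c=1) 6(c=2)]
  4. access 45: MISS. Cache: [13(c=1) 45(c=1) 6(c=2)]
  5. access 45: HIT, count now 2. Cache: [13(c=1) 6(c=2) 45(c=2)]
  6. access 13: HIT, count now 2. Cache: [6(c=2) 45(c=2) 13(c=2)]
  7. access 45: HIT, count now 3. Cache: [6(c=2) 13(c=2) 45(c=3)]
  8. access 6: HIT, count now 3. Cache: [13(c=2) 45(c=3) 6(c=3)]
  9. access 6: HIT, count now 4. Cache: [13(c=2) 45(c=3) 6(c=4)]
  10. access 64: MISS, evict 13(c=2). Cache: [64(c=1) 45(c=3) 6(c=4)]
  11. access 6: HIT, count now 5. Cache: [64(c=1) 45(c=3) 6(c=5)]
  12. access 6: HIT, count now 6. Cache: [64(c=1) 45(c=3) 6(c=6)]
  13. access 13: MISS, evict 64(c=1). Cache: [13(c=1) 45(c=3) 6(c=6)]
  14. access 6: HIT, count now 7. Cache: [13(c=1) 45(c=3) 6(c=7)]
  15. access 6: HIT, count now 8. Cache: [13(c=1) 45(c=3) 6(c=8)]
  16. access 6: HIT, count now 9. Cache: [13(c=1) 45(c=3) 6(c=9)]
  17. access 13: HIT, count now 2. Cache: [13(c=2) 45(c=3) 6(c=9)]
  18. access 6: HIT, count now 10. Cache: [13(c=2) 45(c=3) 6(c=10)]
  19. access 13: HIT, count now 3. Cache: [45(c=3) 13(c=3) 6(c=10)]
  20. access 13: HIT, count now 4. Cache: [45(c=3) 13(c=4) 6(c=10)]
  21. access 13: HIT, count now 5. Cache: [45(c=3) 13(c=5) 6(c=10)]
  22. access 13: HIT, count now 6. Cache: [45(c=3) 13(c=6) 6(c=10)]
  23. access 13: HIT, count now 7. Cache: [45(c=3) 13(c=7) 6(c=10)]
  24. access 13: HIT, count now 8. Cache: [45(c=3) 13(c=8) 6(c=10)]
  25. access 64: MISS, evict 45(c=3). Cache: [64(c=1) 13(c=8) 6(c=10)]
  26. access 13: HIT, count now 9. Cache: [64(c=1) 13(c=9) 6(c=10)]
  27. access 13: HIT, count now 10. Cache: [64(c=1) 6(c=10) 13(c=10)]
Total: 21 hits, 6 misses, 3 evictions

Answer: MHMMHHHHHMHHMHHHHHHHHHHHMHH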